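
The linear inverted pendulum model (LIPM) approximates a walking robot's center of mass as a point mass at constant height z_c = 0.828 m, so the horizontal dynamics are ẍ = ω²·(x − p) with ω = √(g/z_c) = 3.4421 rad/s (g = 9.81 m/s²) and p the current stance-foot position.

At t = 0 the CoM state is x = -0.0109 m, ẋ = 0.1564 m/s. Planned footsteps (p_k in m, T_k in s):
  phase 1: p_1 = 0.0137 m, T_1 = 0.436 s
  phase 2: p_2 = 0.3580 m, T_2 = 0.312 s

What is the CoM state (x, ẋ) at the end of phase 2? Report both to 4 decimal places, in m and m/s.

x = -0.0706, ẋ = -1.0519

phase 1: p=0.0137, T=0.436, ωT=1.500756, cosh=2.354019, sinh=2.131058; start (x,ẋ)=(-0.010900, 0.156400) → end (x,ẋ)=(0.052621, 0.187720)
phase 2: p=0.3580, T=0.312, ωT=1.073935, cosh=1.634268, sinh=1.292607; start (x,ẋ)=(0.052621, 0.187720) → end (x,ẋ)=(-0.070577, -1.051933)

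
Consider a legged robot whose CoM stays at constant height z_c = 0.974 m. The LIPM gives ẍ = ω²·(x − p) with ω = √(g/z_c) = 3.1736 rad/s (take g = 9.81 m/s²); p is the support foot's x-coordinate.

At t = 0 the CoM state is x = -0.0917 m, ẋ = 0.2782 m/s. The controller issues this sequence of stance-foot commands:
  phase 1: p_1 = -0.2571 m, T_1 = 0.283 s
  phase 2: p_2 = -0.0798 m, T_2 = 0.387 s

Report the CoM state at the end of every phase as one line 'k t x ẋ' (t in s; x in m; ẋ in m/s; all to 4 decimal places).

1 0.2830 0.0694 0.9356
2 0.6700 0.6570 2.4735

phase 1: p=-0.2571, T=0.283, ωT=0.898129, cosh=1.431168, sinh=1.023837; start (x,ẋ)=(-0.091700, 0.278200) → end (x,ẋ)=(0.069365, 0.935577)
phase 2: p=-0.0798, T=0.387, ωT=1.228183, cosh=1.853922, sinh=1.561098; start (x,ẋ)=(0.069365, 0.935577) → end (x,ẋ)=(0.656952, 2.473496)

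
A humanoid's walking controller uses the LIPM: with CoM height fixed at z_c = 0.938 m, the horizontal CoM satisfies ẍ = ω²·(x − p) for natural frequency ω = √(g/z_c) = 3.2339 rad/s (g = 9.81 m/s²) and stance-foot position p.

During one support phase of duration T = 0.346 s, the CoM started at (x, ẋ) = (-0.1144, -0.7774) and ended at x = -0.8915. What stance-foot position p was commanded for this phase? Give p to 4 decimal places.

ωT = 3.2339·0.346 = 1.118929; cosh(ωT) = 1.694102, sinh(ωT) = 1.367473
x(T) = p + (x₀−p)·cosh(ωT) + (ẋ₀/ω)·sinh(ωT) ⇒ p·(1 − cosh) = x(T) − x₀·cosh − (ẋ₀/ω)·sinh
numerator   = -0.8915 − (-0.1144)·1.694102 − (-0.7774/3.2339)·1.367473 = -0.368967
denominator = 1 − 1.694102 = -0.694102
p = -0.368967 / -0.694102 = 0.5316

p = 0.5316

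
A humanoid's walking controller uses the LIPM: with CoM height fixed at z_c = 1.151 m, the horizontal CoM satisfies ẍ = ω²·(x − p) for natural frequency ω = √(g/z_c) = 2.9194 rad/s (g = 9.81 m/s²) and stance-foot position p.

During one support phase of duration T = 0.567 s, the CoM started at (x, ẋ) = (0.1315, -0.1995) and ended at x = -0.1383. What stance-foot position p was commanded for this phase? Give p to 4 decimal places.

p = 0.1884

ωT = 2.9194·0.567 = 1.655300; cosh(ωT) = 2.712842, sinh(ωT) = 2.521807
x(T) = p + (x₀−p)·cosh(ωT) + (ẋ₀/ω)·sinh(ωT) ⇒ p·(1 − cosh) = x(T) − x₀·cosh − (ẋ₀/ω)·sinh
numerator   = -0.1383 − (0.1315)·2.712842 − (-0.1995/2.9194)·2.521807 = -0.322709
denominator = 1 − 2.712842 = -1.712842
p = -0.322709 / -1.712842 = 0.1884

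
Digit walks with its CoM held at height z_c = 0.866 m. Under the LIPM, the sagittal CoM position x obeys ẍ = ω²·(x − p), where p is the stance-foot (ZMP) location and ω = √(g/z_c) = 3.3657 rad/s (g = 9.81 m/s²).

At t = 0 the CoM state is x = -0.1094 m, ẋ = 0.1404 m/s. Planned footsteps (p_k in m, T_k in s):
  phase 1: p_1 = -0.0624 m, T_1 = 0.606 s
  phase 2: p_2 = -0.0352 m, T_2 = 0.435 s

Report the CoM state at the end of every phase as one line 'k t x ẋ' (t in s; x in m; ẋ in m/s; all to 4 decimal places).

phase 1: p=-0.0624, T=0.606, ωT=2.039614, cosh=3.908861, sinh=3.778782; start (x,ẋ)=(-0.109400, 0.140400) → end (x,ẋ)=(-0.088485, -0.048954)
phase 2: p=-0.0352, T=0.435, ωT=1.464079, cosh=2.277426, sinh=2.046135; start (x,ẋ)=(-0.088485, -0.048954) → end (x,ẋ)=(-0.186313, -0.478443)

1 0.6060 -0.0885 -0.0490
2 1.0410 -0.1863 -0.4784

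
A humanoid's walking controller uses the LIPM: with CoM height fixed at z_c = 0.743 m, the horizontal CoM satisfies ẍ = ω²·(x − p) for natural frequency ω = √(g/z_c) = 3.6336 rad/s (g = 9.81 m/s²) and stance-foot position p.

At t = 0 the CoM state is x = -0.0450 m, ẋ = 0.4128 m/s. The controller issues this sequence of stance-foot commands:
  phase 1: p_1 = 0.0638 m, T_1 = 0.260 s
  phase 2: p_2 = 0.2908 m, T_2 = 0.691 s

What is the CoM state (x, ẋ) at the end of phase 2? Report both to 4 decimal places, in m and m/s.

x = -1.0436, ẋ = -4.7560

phase 1: p=0.0638, T=0.260, ωT=0.944736, cosh=1.480458, sinh=1.091676; start (x,ẋ)=(-0.045000, 0.412800) → end (x,ẋ)=(0.026747, 0.179555)
phase 2: p=0.2908, T=0.691, ωT=2.510818, cosh=6.198098, sinh=6.116896; start (x,ẋ)=(0.026747, 0.179555) → end (x,ẋ)=(-1.043557, -4.756028)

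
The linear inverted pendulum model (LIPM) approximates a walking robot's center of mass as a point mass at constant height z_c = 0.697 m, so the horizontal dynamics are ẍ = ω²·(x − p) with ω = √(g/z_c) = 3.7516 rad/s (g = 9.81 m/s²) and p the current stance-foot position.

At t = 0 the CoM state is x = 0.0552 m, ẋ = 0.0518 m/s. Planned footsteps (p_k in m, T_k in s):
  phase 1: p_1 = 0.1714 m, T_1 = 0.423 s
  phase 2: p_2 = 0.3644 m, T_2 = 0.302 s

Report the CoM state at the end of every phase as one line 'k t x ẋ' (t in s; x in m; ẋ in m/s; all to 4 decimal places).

1 0.4230 -0.0922 -0.8891
2 0.7250 -0.7477 -3.9068

phase 1: p=0.1714, T=0.423, ωT=1.586927, cosh=2.546628, sinh=2.342074; start (x,ẋ)=(0.055200, 0.051800) → end (x,ẋ)=(-0.092180, -0.889079)
phase 2: p=0.3644, T=0.302, ωT=1.132983, cosh=1.713488, sinh=1.391417; start (x,ẋ)=(-0.092180, -0.889079) → end (x,ẋ)=(-0.747692, -3.906793)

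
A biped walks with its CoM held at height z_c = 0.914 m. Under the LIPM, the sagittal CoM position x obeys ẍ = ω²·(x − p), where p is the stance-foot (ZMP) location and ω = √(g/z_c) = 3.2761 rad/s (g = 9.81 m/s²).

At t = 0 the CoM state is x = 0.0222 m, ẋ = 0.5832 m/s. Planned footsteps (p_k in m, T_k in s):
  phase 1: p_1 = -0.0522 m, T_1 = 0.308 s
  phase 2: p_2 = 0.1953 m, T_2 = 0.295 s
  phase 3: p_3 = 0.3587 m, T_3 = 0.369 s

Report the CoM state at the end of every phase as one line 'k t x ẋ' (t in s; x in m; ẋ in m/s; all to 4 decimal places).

1 0.3080 0.2751 1.1960
2 0.6030 0.7257 2.0933
3 0.9720 2.0030 5.6528

phase 1: p=-0.0522, T=0.308, ωT=1.009039, cosh=1.553766, sinh=1.189197; start (x,ẋ)=(0.022200, 0.583200) → end (x,ẋ)=(0.275097, 1.196014)
phase 2: p=0.1953, T=0.295, ωT=0.966449, cosh=1.504513, sinh=1.124082; start (x,ẋ)=(0.275097, 1.196014) → end (x,ẋ)=(0.725727, 2.093279)
phase 3: p=0.3587, T=0.369, ωT=1.208881, cosh=1.824133, sinh=1.525601; start (x,ẋ)=(0.725727, 2.093279) → end (x,ẋ)=(2.002995, 5.652826)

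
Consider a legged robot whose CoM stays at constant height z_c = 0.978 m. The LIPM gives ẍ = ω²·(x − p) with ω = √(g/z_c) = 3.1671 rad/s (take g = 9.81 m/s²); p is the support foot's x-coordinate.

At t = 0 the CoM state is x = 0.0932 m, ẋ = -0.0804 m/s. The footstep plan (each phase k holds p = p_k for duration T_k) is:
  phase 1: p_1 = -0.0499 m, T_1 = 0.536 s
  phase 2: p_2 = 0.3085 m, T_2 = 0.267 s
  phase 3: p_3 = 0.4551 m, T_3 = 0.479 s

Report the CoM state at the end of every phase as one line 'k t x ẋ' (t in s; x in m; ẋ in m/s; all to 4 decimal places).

1 0.5360 0.2869 0.9690
2 0.8030 0.5694 1.2717
3 1.2820 1.5994 3.8238

phase 1: p=-0.0499, T=0.536, ωT=1.697566, cosh=2.821883, sinh=2.638755; start (x,ẋ)=(0.093200, -0.080400) → end (x,ẋ)=(0.286924, 0.969036)
phase 2: p=0.3085, T=0.267, ωT=0.845616, cosh=1.379352, sinh=0.950059; start (x,ẋ)=(0.286924, 0.969036) → end (x,ẋ)=(0.569428, 1.271721)
phase 3: p=0.4551, T=0.479, ωT=1.517041, cosh=2.389038, sinh=2.169678; start (x,ẋ)=(0.569428, 1.271721) → end (x,ẋ)=(1.599450, 3.823807)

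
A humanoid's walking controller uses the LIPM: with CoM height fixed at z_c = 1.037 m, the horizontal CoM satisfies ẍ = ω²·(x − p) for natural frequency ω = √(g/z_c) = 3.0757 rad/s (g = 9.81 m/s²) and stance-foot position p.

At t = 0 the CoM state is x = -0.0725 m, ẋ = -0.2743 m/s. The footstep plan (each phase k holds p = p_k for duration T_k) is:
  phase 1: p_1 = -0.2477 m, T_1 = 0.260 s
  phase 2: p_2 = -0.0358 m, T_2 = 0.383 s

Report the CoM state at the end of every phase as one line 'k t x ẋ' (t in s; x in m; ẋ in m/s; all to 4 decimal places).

1 0.2600 -0.0926 0.1116
2 0.6430 -0.0835 -0.0585

phase 1: p=-0.2477, T=0.260, ωT=0.799682, cosh=1.337153, sinh=0.887681; start (x,ẋ)=(-0.072500, -0.274300) → end (x,ẋ)=(-0.092597, 0.111557)
phase 2: p=-0.0358, T=0.383, ωT=1.177993, cosh=1.777873, sinh=1.469977; start (x,ẋ)=(-0.092597, 0.111557) → end (x,ẋ)=(-0.083461, -0.058456)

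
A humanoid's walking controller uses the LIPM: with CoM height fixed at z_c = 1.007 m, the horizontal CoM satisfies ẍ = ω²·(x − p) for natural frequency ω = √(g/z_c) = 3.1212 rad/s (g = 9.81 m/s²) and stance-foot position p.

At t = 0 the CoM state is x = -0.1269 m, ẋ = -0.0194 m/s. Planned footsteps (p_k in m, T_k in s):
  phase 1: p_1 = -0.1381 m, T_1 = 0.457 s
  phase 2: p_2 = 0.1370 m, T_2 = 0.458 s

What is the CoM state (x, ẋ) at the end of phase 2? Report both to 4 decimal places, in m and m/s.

phase 1: p=-0.1381, T=0.457, ωT=1.426388, cosh=2.201905, sinh=1.961730; start (x,ẋ)=(-0.126900, -0.019400) → end (x,ẋ)=(-0.125632, 0.025860)
phase 2: p=0.1370, T=0.458, ωT=1.429510, cosh=2.208038, sinh=1.968612; start (x,ẋ)=(-0.125632, 0.025860) → end (x,ẋ)=(-0.426591, -1.556624)

x = -0.4266, ẋ = -1.5566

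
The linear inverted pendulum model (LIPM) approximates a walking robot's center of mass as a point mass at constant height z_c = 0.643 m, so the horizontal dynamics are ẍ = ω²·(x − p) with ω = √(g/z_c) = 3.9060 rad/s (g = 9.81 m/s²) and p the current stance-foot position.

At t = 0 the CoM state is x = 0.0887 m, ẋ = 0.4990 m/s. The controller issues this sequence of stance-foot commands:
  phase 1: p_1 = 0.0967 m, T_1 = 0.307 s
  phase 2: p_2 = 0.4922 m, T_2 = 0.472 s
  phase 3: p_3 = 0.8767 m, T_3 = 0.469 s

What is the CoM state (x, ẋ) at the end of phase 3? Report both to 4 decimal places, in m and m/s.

x = -0.3258, ẋ = -4.4134

phase 1: p=0.0967, T=0.307, ωT=1.199142, cosh=1.809361, sinh=1.507908; start (x,ẋ)=(0.088700, 0.499000) → end (x,ẋ)=(0.274864, 0.855752)
phase 2: p=0.4922, T=0.472, ωT=1.843632, cosh=3.238845, sinh=3.080604; start (x,ẋ)=(0.274864, 0.855752) → end (x,ẋ)=(0.463200, 0.156476)
phase 3: p=0.8767, T=0.469, ωT=1.831914, cosh=3.202968, sinh=3.042861; start (x,ẋ)=(0.463200, 0.156476) → end (x,ẋ)=(-0.325829, -4.413431)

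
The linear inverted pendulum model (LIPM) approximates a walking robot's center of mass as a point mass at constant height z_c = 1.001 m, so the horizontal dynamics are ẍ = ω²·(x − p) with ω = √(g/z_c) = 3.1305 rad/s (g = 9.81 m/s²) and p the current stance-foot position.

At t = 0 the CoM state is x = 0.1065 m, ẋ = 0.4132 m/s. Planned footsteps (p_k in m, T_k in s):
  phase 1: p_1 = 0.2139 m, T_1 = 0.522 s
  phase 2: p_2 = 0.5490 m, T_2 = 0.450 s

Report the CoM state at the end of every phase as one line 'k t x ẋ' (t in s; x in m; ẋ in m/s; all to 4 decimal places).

1 0.5220 0.2536 0.2704
2 0.9720 0.0747 -1.1926

phase 1: p=0.2139, T=0.522, ωT=1.634121, cosh=2.660037, sinh=2.464914; start (x,ẋ)=(0.106500, 0.413200) → end (x,ẋ)=(0.253560, 0.270385)
phase 2: p=0.5490, T=0.450, ωT=1.408725, cosh=2.167596, sinh=1.923141; start (x,ẋ)=(0.253560, 0.270385) → end (x,ẋ)=(0.074710, -1.192579)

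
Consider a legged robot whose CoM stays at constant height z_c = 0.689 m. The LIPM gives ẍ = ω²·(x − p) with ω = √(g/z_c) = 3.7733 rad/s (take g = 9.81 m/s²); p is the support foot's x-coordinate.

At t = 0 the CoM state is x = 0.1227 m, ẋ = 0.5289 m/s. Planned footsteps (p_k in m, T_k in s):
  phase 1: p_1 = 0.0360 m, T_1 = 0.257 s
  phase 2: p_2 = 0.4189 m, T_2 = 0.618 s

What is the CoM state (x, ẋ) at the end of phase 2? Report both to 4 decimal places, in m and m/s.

phase 1: p=0.0360, T=0.257, ωT=0.969738, cosh=1.508218, sinh=1.129036; start (x,ẋ)=(0.122700, 0.528900) → end (x,ẋ)=(0.325018, 1.167055)
phase 2: p=0.4189, T=0.618, ωT=2.331899, cosh=5.197297, sinh=5.100185; start (x,ẋ)=(0.325018, 1.167055) → end (x,ẋ)=(1.508421, 4.258824)

x = 1.5084, ẋ = 4.2588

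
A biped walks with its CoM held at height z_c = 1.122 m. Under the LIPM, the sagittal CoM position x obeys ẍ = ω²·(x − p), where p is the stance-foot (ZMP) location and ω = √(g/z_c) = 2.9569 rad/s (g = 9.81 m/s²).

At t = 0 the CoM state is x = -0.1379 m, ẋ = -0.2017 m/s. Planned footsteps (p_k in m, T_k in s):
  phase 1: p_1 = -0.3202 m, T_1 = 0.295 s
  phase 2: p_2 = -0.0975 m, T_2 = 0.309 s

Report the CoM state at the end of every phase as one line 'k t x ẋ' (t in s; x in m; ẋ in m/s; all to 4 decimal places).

phase 1: p=-0.3202, T=0.295, ωT=0.872285, cosh=1.405184, sinh=0.987189; start (x,ẋ)=(-0.137900, -0.201700) → end (x,ẋ)=(-0.131374, 0.248711)
phase 2: p=-0.0975, T=0.309, ωT=0.913682, cosh=1.447266, sinh=1.046221; start (x,ẋ)=(-0.131374, 0.248711) → end (x,ẋ)=(-0.058525, 0.255159)

1 0.2950 -0.1314 0.2487
2 0.6040 -0.0585 0.2552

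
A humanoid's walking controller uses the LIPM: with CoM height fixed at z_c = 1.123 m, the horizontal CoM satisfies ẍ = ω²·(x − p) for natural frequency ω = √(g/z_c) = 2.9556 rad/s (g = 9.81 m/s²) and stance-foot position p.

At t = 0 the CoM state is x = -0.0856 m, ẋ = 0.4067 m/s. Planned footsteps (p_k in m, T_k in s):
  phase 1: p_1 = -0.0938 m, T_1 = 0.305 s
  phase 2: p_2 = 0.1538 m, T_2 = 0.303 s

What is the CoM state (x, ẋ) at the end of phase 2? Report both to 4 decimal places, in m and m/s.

phase 1: p=-0.0938, T=0.305, ωT=0.901458, cosh=1.434585, sinh=1.028607; start (x,ẋ)=(-0.085600, 0.406700) → end (x,ẋ)=(0.059503, 0.608375)
phase 2: p=0.1538, T=0.303, ωT=0.895547, cosh=1.428529, sinh=1.020145; start (x,ẋ)=(0.059503, 0.608375) → end (x,ẋ)=(0.229079, 0.584763)

x = 0.2291, ẋ = 0.5848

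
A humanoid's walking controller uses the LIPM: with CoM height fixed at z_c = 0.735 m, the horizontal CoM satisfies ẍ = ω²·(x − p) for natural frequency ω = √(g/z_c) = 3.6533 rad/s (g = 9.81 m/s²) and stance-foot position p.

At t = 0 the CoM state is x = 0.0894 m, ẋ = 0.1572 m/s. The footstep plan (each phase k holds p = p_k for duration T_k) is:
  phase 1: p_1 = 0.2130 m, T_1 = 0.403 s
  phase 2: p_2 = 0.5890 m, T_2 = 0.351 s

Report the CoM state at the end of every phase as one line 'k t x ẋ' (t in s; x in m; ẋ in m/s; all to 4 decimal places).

phase 1: p=0.2130, T=0.403, ωT=1.472280, cosh=2.294282, sinh=2.064880; start (x,ẋ)=(0.089400, 0.157200) → end (x,ẋ)=(0.018278, -0.571731)
phase 2: p=0.5890, T=0.351, ωT=1.282308, cosh=1.941174, sinh=1.663778; start (x,ẋ)=(0.018278, -0.571731) → end (x,ẋ)=(-0.779248, -4.578839)

1 0.4030 0.0183 -0.5717
2 0.7540 -0.7792 -4.5788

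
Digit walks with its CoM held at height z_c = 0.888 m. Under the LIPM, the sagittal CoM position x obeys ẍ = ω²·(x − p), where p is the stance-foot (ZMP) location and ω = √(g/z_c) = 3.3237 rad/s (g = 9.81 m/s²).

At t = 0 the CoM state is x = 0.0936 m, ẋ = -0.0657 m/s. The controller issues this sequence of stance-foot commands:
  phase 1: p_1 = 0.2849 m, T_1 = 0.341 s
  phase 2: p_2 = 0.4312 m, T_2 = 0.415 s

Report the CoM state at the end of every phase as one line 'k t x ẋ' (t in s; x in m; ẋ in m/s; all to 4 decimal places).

1 0.3410 -0.0705 -0.9977
2 0.7560 -1.1869 -5.2093

phase 1: p=0.2849, T=0.341, ωT=1.133382, cosh=1.714043, sinh=1.392100; start (x,ẋ)=(0.093600, -0.065700) → end (x,ẋ)=(-0.070514, -0.997743)
phase 2: p=0.4312, T=0.415, ωT=1.379336, cosh=2.112003, sinh=1.860258; start (x,ẋ)=(-0.070514, -0.997743) → end (x,ẋ)=(-1.186854, -5.209305)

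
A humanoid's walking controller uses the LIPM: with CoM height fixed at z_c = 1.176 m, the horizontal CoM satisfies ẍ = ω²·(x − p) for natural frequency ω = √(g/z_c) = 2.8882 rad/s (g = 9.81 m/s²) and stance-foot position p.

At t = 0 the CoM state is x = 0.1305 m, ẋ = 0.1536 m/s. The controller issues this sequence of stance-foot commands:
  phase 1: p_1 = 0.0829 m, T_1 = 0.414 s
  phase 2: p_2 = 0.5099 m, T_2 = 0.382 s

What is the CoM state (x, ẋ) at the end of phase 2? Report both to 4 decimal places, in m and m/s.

x = 0.2974, ẋ = -0.2030

phase 1: p=0.0829, T=0.414, ωT=1.195715, cosh=1.804204, sinh=1.501716; start (x,ẋ)=(0.130500, 0.153600) → end (x,ẋ)=(0.248644, 0.483579)
phase 2: p=0.5099, T=0.382, ωT=1.103292, cosh=1.672925, sinh=1.341148; start (x,ẋ)=(0.248644, 0.483579) → end (x,ẋ)=(0.297391, -0.202984)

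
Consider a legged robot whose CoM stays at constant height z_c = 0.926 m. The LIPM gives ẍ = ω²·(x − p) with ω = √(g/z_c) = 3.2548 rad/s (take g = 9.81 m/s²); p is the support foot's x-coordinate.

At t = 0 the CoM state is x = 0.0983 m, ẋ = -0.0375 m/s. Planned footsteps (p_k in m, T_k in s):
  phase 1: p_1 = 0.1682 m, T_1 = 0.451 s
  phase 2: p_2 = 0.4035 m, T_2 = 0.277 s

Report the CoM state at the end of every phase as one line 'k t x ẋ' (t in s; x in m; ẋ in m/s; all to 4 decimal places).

phase 1: p=0.1682, T=0.451, ωT=1.467915, cosh=2.285290, sinh=2.054885; start (x,ẋ)=(0.098300, -0.037500) → end (x,ẋ)=(-0.015217, -0.553206)
phase 2: p=0.4035, T=0.277, ωT=0.901580, cosh=1.434710, sinh=1.028782; start (x,ẋ)=(-0.015217, -0.553206) → end (x,ẋ)=(-0.372096, -2.195756)

1 0.4510 -0.0152 -0.5532
2 0.7280 -0.3721 -2.1958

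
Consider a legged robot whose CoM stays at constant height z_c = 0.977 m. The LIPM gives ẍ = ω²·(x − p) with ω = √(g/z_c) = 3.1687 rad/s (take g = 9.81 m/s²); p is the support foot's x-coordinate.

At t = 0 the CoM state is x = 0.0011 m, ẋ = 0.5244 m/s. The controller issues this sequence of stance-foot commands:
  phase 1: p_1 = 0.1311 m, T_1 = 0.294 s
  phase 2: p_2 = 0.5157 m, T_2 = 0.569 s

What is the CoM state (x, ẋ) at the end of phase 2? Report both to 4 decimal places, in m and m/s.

phase 1: p=0.1311, T=0.294, ωT=0.931598, cosh=1.466243, sinh=1.072319; start (x,ẋ)=(0.001100, 0.524400) → end (x,ẋ)=(0.117951, 0.327176)
phase 2: p=0.5157, T=0.569, ωT=1.802990, cosh=3.116285, sinh=2.951480; start (x,ẋ)=(0.117951, 0.327176) → end (x,ẋ)=(-0.419053, -2.700319)

x = -0.4191, ẋ = -2.7003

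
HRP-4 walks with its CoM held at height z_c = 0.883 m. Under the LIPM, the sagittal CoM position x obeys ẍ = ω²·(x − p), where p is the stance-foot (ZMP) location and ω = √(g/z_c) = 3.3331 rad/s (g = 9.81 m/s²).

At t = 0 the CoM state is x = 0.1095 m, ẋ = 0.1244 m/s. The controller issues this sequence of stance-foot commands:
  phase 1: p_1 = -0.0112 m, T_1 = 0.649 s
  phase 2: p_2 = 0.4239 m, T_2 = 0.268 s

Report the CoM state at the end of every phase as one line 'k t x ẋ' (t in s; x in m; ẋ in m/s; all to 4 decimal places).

1 0.6490 0.6809 2.2749
2 0.9170 1.4845 4.1155

phase 1: p=-0.0112, T=0.649, ωT=2.163182, cosh=4.406866, sinh=4.291907; start (x,ẋ)=(0.109500, 0.124400) → end (x,ẋ)=(0.680894, 2.274870)
phase 2: p=0.4239, T=0.268, ωT=0.893271, cosh=1.426211, sinh=1.016896; start (x,ẋ)=(0.680894, 2.274870) → end (x,ẋ)=(1.484468, 4.115505)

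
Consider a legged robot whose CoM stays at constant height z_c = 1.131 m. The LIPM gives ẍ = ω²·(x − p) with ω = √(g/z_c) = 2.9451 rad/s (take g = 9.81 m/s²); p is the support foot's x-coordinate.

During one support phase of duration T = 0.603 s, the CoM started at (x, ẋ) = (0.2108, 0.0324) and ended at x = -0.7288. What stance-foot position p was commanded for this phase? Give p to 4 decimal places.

p = 0.6875

ωT = 2.9451·0.603 = 1.775895; cosh(ωT) = 3.037449, sinh(ωT) = 2.868117
x(T) = p + (x₀−p)·cosh(ωT) + (ẋ₀/ω)·sinh(ωT) ⇒ p·(1 − cosh) = x(T) − x₀·cosh − (ẋ₀/ω)·sinh
numerator   = -0.7288 − (0.2108)·3.037449 − (0.0324/2.9451)·2.868117 = -1.400647
denominator = 1 − 3.037449 = -2.037449
p = -1.400647 / -2.037449 = 0.6875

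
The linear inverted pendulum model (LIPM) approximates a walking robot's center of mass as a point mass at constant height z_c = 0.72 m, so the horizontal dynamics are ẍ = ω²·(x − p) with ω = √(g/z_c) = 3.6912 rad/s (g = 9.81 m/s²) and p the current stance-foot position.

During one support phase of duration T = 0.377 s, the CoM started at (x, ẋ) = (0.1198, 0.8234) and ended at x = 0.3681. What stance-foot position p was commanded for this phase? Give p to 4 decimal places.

ωT = 3.6912·0.377 = 1.391582; cosh(ωT) = 2.134945, sinh(ωT) = 1.886263
x(T) = p + (x₀−p)·cosh(ωT) + (ẋ₀/ω)·sinh(ωT) ⇒ p·(1 − cosh) = x(T) − x₀·cosh − (ẋ₀/ω)·sinh
numerator   = 0.3681 − (0.1198)·2.134945 − (0.8234/3.6912)·1.886263 = -0.308437
denominator = 1 − 2.134945 = -1.134945
p = -0.308437 / -1.134945 = 0.2718

p = 0.2718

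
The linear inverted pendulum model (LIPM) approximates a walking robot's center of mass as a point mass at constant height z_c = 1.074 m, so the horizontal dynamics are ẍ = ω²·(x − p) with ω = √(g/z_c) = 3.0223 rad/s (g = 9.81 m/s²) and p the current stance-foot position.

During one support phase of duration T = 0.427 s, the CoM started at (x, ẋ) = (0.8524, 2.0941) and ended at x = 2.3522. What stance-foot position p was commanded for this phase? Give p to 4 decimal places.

ωT = 3.0223·0.427 = 1.290522; cosh(ωT) = 1.954905, sinh(ωT) = 1.679778
x(T) = p + (x₀−p)·cosh(ωT) + (ẋ₀/ω)·sinh(ωT) ⇒ p·(1 − cosh) = x(T) − x₀·cosh − (ẋ₀/ω)·sinh
numerator   = 2.3522 − (0.8524)·1.954905 − (2.0941/3.0223)·1.679778 = -0.478051
denominator = 1 − 1.954905 = -0.954905
p = -0.478051 / -0.954905 = 0.5006

p = 0.5006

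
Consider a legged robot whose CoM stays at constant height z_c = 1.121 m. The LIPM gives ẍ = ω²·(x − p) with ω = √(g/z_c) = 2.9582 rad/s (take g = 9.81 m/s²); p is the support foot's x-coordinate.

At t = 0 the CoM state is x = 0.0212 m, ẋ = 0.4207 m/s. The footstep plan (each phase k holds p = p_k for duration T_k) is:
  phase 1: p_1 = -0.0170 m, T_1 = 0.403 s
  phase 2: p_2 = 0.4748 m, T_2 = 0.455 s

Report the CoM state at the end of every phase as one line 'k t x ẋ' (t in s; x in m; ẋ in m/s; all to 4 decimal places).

1 0.4030 0.2644 0.9258
2 0.8580 0.6036 0.7841

phase 1: p=-0.0170, T=0.403, ωT=1.192155, cosh=1.798869, sinh=1.495302; start (x,ẋ)=(0.021200, 0.420700) → end (x,ẋ)=(0.264371, 0.925758)
phase 2: p=0.4748, T=0.455, ωT=1.345981, cosh=2.051119, sinh=1.790835; start (x,ẋ)=(0.264371, 0.925758) → end (x,ẋ)=(0.603620, 0.784061)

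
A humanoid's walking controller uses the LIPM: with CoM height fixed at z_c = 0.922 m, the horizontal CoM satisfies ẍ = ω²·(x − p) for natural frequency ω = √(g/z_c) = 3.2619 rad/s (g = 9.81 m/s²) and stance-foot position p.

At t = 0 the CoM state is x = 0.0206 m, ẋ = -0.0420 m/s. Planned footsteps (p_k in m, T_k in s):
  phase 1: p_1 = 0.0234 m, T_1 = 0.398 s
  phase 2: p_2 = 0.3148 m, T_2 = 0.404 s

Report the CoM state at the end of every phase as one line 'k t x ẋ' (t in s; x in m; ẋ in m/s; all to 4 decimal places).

phase 1: p=0.0234, T=0.398, ωT=1.298236, cosh=1.967922, sinh=1.694909; start (x,ẋ)=(0.020600, -0.042000) → end (x,ẋ)=(-0.003934, -0.098133)
phase 2: p=0.3148, T=0.404, ωT=1.317808, cosh=2.001472, sinh=1.733751; start (x,ẋ)=(-0.003934, -0.098133) → end (x,ẋ)=(-0.375296, -1.998952)

1 0.3980 -0.0039 -0.0981
2 0.8020 -0.3753 -1.9990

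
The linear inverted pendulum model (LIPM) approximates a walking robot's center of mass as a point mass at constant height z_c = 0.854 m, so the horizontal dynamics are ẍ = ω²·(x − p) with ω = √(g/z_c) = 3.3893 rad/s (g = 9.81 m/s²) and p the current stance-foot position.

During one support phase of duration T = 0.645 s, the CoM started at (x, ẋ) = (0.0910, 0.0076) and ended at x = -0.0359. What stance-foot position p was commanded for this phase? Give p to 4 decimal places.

p = 0.1300

ωT = 3.3893·0.645 = 2.186098; cosh(ωT) = 4.506387, sinh(ωT) = 4.394033
x(T) = p + (x₀−p)·cosh(ωT) + (ẋ₀/ω)·sinh(ωT) ⇒ p·(1 − cosh) = x(T) − x₀·cosh − (ẋ₀/ω)·sinh
numerator   = -0.0359 − (0.0910)·4.506387 − (0.0076/3.3893)·4.394033 = -0.455834
denominator = 1 − 4.506387 = -3.506387
p = -0.455834 / -3.506387 = 0.1300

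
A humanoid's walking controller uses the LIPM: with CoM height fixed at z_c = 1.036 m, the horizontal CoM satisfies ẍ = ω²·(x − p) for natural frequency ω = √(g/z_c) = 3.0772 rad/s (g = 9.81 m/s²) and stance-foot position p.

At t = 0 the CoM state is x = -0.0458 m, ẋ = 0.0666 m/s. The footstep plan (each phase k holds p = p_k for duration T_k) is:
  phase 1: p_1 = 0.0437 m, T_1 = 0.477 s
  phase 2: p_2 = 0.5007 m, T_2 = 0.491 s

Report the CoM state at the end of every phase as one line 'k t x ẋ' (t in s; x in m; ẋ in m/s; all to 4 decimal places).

1 0.4770 -0.1163 -0.4137
2 0.9680 -1.2550 -5.0748

phase 1: p=0.0437, T=0.477, ωT=1.467824, cosh=2.285105, sinh=2.054678; start (x,ẋ)=(-0.045800, 0.066600) → end (x,ẋ)=(-0.116347, -0.413690)
phase 2: p=0.5007, T=0.491, ωT=1.510905, cosh=2.375770, sinh=2.155060; start (x,ẋ)=(-0.116347, -0.413690) → end (x,ẋ)=(-1.254983, -5.074813)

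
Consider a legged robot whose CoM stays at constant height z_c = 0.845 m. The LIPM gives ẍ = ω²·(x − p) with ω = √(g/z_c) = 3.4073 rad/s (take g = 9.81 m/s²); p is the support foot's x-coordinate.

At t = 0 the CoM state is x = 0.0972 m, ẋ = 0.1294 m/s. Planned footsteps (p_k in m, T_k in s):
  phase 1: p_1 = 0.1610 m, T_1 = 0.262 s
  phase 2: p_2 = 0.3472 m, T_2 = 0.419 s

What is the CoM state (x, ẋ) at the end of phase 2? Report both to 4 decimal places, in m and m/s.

phase 1: p=0.1610, T=0.262, ωT=0.892713, cosh=1.425644, sinh=1.016100; start (x,ẋ)=(0.097200, 0.129400) → end (x,ẋ)=(0.108633, -0.036407)
phase 2: p=0.3472, T=0.419, ωT=1.427659, cosh=2.204398, sinh=1.964529; start (x,ẋ)=(0.108633, -0.036407) → end (x,ẋ)=(-0.199689, -1.677164)

x = -0.1997, ẋ = -1.6772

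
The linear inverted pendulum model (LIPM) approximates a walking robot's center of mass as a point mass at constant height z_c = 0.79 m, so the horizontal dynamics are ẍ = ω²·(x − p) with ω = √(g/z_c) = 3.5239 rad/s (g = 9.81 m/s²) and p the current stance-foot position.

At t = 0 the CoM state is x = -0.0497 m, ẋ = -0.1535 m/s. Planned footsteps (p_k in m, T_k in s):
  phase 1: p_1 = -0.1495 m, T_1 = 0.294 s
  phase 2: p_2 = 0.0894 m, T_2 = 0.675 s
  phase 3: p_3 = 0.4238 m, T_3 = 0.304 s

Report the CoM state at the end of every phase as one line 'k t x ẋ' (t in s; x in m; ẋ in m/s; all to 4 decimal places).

1 0.2940 -0.0448 0.1896
2 0.9690 -0.3532 -1.4981
3 1.2730 -1.3910 -5.9703

phase 1: p=-0.1495, T=0.294, ωT=1.036027, cosh=1.586430, sinh=1.231568; start (x,ẋ)=(-0.049700, -0.153500) → end (x,ẋ)=(-0.044821, 0.189607)
phase 2: p=0.0894, T=0.675, ωT=2.378633, cosh=5.441407, sinh=5.348730; start (x,ẋ)=(-0.044821, 0.189607) → end (x,ẋ)=(-0.353157, -1.498120)
phase 3: p=0.4238, T=0.304, ωT=1.071266, cosh=1.630823, sinh=1.288248; start (x,ẋ)=(-0.353157, -1.498120) → end (x,ẋ)=(-1.390954, -5.970288)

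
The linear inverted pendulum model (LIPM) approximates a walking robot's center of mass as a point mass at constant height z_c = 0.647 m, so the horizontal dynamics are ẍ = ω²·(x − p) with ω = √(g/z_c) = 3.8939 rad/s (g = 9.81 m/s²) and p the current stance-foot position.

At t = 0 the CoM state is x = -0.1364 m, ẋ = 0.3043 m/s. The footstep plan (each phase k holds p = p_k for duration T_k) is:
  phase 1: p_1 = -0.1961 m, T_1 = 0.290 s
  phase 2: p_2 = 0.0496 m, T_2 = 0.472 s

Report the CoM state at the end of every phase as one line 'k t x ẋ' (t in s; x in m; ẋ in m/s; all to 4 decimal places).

phase 1: p=-0.1961, T=0.290, ωT=1.129231, cosh=1.708279, sinh=1.384998; start (x,ẋ)=(-0.136400, 0.304300) → end (x,ẋ)=(0.014119, 0.841794)
phase 2: p=0.0496, T=0.472, ωT=1.837921, cosh=3.221304, sinh=3.062156; start (x,ẋ)=(0.014119, 0.841794) → end (x,ẋ)=(0.597290, 2.288607)

1 0.2900 0.0141 0.8418
2 0.7620 0.5973 2.2886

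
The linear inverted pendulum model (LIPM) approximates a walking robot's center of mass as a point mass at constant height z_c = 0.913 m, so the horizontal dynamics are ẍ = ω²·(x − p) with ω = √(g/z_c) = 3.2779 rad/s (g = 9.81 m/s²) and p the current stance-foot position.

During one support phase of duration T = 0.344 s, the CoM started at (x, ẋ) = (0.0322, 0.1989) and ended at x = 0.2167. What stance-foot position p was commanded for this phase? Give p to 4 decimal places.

ωT = 3.2779·0.344 = 1.127598; cosh(ωT) = 1.706019, sinh(ωT) = 1.382209
x(T) = p + (x₀−p)·cosh(ωT) + (ẋ₀/ω)·sinh(ωT) ⇒ p·(1 − cosh) = x(T) − x₀·cosh − (ẋ₀/ω)·sinh
numerator   = 0.2167 − (0.0322)·1.706019 − (0.1989/3.2779)·1.382209 = 0.077895
denominator = 1 − 1.706019 = -0.706019
p = 0.077895 / -0.706019 = -0.1103

p = -0.1103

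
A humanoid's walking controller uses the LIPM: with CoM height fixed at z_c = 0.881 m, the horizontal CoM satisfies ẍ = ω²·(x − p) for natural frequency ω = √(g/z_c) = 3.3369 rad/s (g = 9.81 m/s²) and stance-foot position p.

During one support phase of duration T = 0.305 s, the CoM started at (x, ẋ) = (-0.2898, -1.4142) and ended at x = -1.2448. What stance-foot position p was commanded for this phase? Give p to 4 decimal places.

ωT = 3.3369·0.305 = 1.017754; cosh(ωT) = 1.564190, sinh(ωT) = 1.202784
x(T) = p + (x₀−p)·cosh(ωT) + (ẋ₀/ω)·sinh(ωT) ⇒ p·(1 − cosh) = x(T) − x₀·cosh − (ẋ₀/ω)·sinh
numerator   = -1.2448 − (-0.2898)·1.564190 − (-1.4142/3.3369)·1.202784 = -0.281750
denominator = 1 − 1.564190 = -0.564190
p = -0.281750 / -0.564190 = 0.4994

p = 0.4994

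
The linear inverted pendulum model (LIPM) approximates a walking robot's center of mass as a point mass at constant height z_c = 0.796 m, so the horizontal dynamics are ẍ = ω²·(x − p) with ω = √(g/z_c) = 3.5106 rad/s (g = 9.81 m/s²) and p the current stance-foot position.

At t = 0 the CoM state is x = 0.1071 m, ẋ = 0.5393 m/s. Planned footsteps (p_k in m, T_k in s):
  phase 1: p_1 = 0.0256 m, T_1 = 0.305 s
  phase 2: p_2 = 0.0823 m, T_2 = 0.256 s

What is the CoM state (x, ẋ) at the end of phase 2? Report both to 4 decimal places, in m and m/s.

phase 1: p=0.0256, T=0.305, ωT=1.070733, cosh=1.630137, sinh=1.287380; start (x,ẋ)=(0.107100, 0.539300) → end (x,ẋ)=(0.356224, 1.247470)
phase 2: p=0.0823, T=0.256, ωT=0.898714, cosh=1.431767, sinh=1.024674; start (x,ẋ)=(0.356224, 1.247470) → end (x,ẋ)=(0.838607, 2.771452)

x = 0.8386, ẋ = 2.7715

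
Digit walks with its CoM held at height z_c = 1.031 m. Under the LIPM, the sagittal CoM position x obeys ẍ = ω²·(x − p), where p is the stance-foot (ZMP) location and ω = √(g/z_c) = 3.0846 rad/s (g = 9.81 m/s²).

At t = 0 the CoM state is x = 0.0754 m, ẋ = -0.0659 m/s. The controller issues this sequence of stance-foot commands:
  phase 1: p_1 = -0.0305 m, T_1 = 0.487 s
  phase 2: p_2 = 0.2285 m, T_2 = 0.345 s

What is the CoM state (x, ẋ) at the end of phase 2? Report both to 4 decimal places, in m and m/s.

phase 1: p=-0.0305, T=0.487, ωT=1.502200, cosh=2.357100, sinh=2.134460; start (x,ẋ)=(0.075400, -0.065900) → end (x,ẋ)=(0.173516, 0.541908)
phase 2: p=0.2285, T=0.345, ωT=1.064187, cosh=1.621745, sinh=1.276737; start (x,ẋ)=(0.173516, 0.541908) → end (x,ẋ)=(0.363629, 0.662297)

x = 0.3636, ẋ = 0.6623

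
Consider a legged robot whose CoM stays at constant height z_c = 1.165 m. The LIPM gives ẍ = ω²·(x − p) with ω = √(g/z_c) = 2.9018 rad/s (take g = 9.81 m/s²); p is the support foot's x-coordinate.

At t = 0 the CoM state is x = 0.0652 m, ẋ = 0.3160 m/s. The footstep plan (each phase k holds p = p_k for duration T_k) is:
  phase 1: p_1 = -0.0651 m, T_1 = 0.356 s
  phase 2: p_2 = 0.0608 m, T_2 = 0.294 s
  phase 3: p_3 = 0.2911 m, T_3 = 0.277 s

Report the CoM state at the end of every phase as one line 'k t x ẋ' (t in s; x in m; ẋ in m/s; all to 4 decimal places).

phase 1: p=-0.0651, T=0.356, ωT=1.033041, cosh=1.582760, sinh=1.226837; start (x,ẋ)=(0.065200, 0.316000) → end (x,ẋ)=(0.274734, 0.964025)
phase 2: p=0.0608, T=0.294, ωT=0.853129, cosh=1.386530, sinh=0.960450; start (x,ẋ)=(0.274734, 0.964025) → end (x,ẋ)=(0.676502, 1.932889)
phase 3: p=0.2911, T=0.277, ωT=0.803799, cosh=1.340818, sinh=0.893193; start (x,ẋ)=(0.676502, 1.932889) → end (x,ẋ)=(1.402810, 3.590563)

1 0.3560 0.2747 0.9640
2 0.6500 0.6765 1.9329
3 0.9270 1.4028 3.5906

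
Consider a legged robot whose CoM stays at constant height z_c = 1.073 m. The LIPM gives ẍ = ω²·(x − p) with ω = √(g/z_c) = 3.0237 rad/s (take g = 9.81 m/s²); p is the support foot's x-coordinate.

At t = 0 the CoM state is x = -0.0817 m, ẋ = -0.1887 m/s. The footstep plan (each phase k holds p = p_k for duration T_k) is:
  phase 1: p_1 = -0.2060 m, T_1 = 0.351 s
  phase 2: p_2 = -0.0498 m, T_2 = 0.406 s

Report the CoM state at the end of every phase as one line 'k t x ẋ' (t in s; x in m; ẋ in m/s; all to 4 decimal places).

phase 1: p=-0.2060, T=0.351, ωT=1.061319, cosh=1.618089, sinh=1.272090; start (x,ẋ)=(-0.081700, -0.188700) → end (x,ẋ)=(-0.084259, 0.172776)
phase 2: p=-0.0498, T=0.406, ωT=1.227622, cosh=1.853046, sinh=1.560058; start (x,ẋ)=(-0.084259, 0.172776) → end (x,ẋ)=(-0.024511, 0.157616)

1 0.3510 -0.0843 0.1728
2 0.7570 -0.0245 0.1576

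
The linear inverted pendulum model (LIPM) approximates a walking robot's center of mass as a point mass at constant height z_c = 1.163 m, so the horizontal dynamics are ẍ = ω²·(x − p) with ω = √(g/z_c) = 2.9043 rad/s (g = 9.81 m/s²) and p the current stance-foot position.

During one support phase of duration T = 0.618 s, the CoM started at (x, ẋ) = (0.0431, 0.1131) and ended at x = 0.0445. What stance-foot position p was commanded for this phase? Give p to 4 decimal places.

p = 0.0969

ωT = 2.9043·0.618 = 1.794857; cosh(ωT) = 3.092384, sinh(ωT) = 2.926233
x(T) = p + (x₀−p)·cosh(ωT) + (ẋ₀/ω)·sinh(ωT) ⇒ p·(1 − cosh) = x(T) − x₀·cosh − (ẋ₀/ω)·sinh
numerator   = 0.0445 − (0.0431)·3.092384 − (0.1131/2.9043)·2.926233 = -0.202736
denominator = 1 − 3.092384 = -2.092384
p = -0.202736 / -2.092384 = 0.0969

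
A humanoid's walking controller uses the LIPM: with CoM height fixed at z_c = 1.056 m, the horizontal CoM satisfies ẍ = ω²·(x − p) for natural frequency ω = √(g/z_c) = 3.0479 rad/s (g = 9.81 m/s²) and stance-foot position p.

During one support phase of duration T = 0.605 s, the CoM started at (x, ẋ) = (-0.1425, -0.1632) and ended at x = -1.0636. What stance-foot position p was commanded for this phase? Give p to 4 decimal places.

ωT = 3.0479·0.605 = 1.843979; cosh(ωT) = 3.239916, sinh(ωT) = 3.081729
x(T) = p + (x₀−p)·cosh(ωT) + (ẋ₀/ω)·sinh(ωT) ⇒ p·(1 − cosh) = x(T) − x₀·cosh − (ẋ₀/ω)·sinh
numerator   = -1.0636 − (-0.1425)·3.239916 − (-0.1632/3.0479)·3.081729 = -0.436901
denominator = 1 − 3.239916 = -2.239916
p = -0.436901 / -2.239916 = 0.1951

p = 0.1951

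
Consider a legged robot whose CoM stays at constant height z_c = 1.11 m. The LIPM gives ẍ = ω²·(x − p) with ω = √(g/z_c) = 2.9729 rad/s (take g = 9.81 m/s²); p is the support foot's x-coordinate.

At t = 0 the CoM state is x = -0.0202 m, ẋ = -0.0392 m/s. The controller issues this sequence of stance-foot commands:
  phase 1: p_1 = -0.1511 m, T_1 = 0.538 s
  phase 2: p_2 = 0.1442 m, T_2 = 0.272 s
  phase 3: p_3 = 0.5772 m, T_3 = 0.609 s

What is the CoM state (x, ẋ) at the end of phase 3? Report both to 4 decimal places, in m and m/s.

phase 1: p=-0.1511, T=0.538, ωT=1.599420, cosh=2.576088, sinh=2.374074; start (x,ẋ)=(-0.020200, -0.039200) → end (x,ẋ)=(0.154806, 0.822894)
phase 2: p=0.1442, T=0.272, ωT=0.808629, cosh=1.345148, sinh=0.899680; start (x,ẋ)=(0.154806, 0.822894) → end (x,ẋ)=(0.407496, 1.135282)
phase 3: p=0.5772, T=0.609, ωT=1.810496, cosh=3.138526, sinh=2.974953; start (x,ẋ)=(0.407496, 1.135282) → end (x,ẋ)=(1.180647, 2.062214)

x = 1.1806, ẋ = 2.0622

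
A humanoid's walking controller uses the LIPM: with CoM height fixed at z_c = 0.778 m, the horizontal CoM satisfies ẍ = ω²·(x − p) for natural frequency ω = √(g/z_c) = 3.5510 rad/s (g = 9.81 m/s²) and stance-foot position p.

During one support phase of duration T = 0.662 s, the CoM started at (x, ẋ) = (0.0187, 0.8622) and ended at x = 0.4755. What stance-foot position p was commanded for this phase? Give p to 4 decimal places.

p = 0.2063

ωT = 3.5510·0.662 = 2.350762; cosh(ωT) = 5.294430, sinh(ωT) = 5.199133
x(T) = p + (x₀−p)·cosh(ωT) + (ẋ₀/ω)·sinh(ωT) ⇒ p·(1 − cosh) = x(T) − x₀·cosh − (ẋ₀/ω)·sinh
numerator   = 0.4755 − (0.0187)·5.294430 − (0.8622/3.5510)·5.199133 = -0.885881
denominator = 1 − 5.294430 = -4.294430
p = -0.885881 / -4.294430 = 0.2063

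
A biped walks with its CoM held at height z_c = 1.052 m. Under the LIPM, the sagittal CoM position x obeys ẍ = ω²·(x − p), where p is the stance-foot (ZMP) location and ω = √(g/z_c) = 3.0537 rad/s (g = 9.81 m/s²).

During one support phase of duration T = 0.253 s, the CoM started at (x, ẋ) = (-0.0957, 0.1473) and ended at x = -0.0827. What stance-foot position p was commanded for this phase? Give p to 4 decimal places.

p = -0.0061

ωT = 3.0537·0.253 = 0.772586; cosh(ωT) = 1.313588, sinh(ωT) = 0.851771
x(T) = p + (x₀−p)·cosh(ωT) + (ẋ₀/ω)·sinh(ωT) ⇒ p·(1 − cosh) = x(T) − x₀·cosh − (ẋ₀/ω)·sinh
numerator   = -0.0827 − (-0.0957)·1.313588 − (0.1473/3.0537)·0.851771 = 0.001924
denominator = 1 − 1.313588 = -0.313588
p = 0.001924 / -0.313588 = -0.0061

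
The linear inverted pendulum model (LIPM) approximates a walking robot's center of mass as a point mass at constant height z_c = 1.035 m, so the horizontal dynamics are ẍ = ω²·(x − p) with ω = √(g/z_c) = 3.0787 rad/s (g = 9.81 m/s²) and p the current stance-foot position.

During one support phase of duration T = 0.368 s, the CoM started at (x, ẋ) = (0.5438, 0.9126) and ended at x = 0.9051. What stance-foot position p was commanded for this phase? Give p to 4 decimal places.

p = 0.6155

ωT = 3.0787·0.368 = 1.132962; cosh(ωT) = 1.713458, sinh(ωT) = 1.391380
x(T) = p + (x₀−p)·cosh(ωT) + (ẋ₀/ω)·sinh(ωT) ⇒ p·(1 − cosh) = x(T) − x₀·cosh − (ẋ₀/ω)·sinh
numerator   = 0.9051 − (0.5438)·1.713458 − (0.9126/3.0787)·1.391380 = -0.439117
denominator = 1 − 1.713458 = -0.713458
p = -0.439117 / -0.713458 = 0.6155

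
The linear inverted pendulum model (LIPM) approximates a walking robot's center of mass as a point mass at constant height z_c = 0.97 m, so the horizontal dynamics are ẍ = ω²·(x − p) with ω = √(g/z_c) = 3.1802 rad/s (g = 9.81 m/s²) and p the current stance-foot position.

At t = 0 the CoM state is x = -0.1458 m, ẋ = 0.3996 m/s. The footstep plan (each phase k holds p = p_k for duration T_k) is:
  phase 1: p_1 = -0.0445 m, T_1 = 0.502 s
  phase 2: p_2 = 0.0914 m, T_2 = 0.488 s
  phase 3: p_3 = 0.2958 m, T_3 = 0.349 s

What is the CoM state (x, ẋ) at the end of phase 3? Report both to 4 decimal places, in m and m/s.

x = -0.1668, ẋ = -1.2165

phase 1: p=-0.0445, T=0.502, ωT=1.596460, cosh=2.569072, sinh=2.366460; start (x,ẋ)=(-0.145800, 0.399600) → end (x,ẋ)=(-0.007395, 0.264236)
phase 2: p=0.0914, T=0.488, ωT=1.551938, cosh=2.466223, sinh=2.254385; start (x,ẋ)=(-0.007395, 0.264236) → end (x,ẋ)=(0.035060, -0.056639)
phase 3: p=0.2958, T=0.349, ωT=1.109890, cosh=1.681810, sinh=1.352214; start (x,ẋ)=(0.035060, -0.056639) → end (x,ẋ)=(-0.166797, -1.216517)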